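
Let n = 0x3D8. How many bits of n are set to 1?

6

0x3D8 = 1111011000
Count the 1s: 1 + 1 + 1 + 1 + 1 + 1 = 6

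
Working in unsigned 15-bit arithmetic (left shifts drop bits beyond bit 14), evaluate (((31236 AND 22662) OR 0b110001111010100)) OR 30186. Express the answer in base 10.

31236 = 111101000000100
22662 = 101100010000110
→ AND → 101100000000100 = 22532
0b110001111010100 = 110001111010100
→ OR → 111101111010100 = 31700
30186 = 111010111101010
→ OR → 111111111111110 = 32766

32766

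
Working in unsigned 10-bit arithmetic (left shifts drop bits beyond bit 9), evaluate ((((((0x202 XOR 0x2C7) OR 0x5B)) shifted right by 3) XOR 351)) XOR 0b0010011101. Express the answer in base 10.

473

0x202 = 1000000010
0x2C7 = 1011000111
→ XOR → 0011000101 = 197
0x5B = 0001011011
→ OR → 0011011111 = 223
→ shifted right by 3 → 0000011011 = 27
351 = 0101011111
→ XOR → 0101000100 = 324
0b0010011101 = 0010011101
→ XOR → 0111011001 = 473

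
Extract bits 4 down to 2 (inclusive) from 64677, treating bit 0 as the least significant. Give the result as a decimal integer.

v = 1111110010100101
Shift right by 2: 11111100101001
Mask low 3 bits: 001 = 1

1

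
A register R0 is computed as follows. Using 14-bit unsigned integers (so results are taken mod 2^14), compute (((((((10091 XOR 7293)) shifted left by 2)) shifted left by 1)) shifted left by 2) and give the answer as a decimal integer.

10091 = 10011101101011
7293 = 01110001111101
→ XOR → 11101100010110 = 15126
→ shifted left by 2 (mod 2^14) → 10110001011000 = 11352
→ shifted left by 1 (mod 2^14) → 01100010110000 = 6320
→ shifted left by 2 (mod 2^14) → 10001011000000 = 8896

8896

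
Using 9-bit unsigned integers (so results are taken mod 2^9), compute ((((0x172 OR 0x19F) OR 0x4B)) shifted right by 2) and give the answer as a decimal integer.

0x172 = 101110010
0x19F = 110011111
→ OR → 111111111 = 511
0x4B = 001001011
→ OR → 111111111 = 511
→ shifted right by 2 → 001111111 = 127

127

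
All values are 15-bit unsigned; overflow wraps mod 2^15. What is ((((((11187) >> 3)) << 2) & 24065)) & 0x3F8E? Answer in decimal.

5120

11187 = 010101110110011
→ >> 3 → 000010101110110 = 1398
→ << 2 (mod 2^15) → 001010111011000 = 5592
24065 = 101111000000001
→ & → 001010000000000 = 5120
0x3F8E = 011111110001110
→ & → 001010000000000 = 5120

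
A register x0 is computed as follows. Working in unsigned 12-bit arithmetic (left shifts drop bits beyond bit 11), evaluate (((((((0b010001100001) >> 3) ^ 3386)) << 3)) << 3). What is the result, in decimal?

3456

0b010001100001 = 010001100001
→ >> 3 → 000010001100 = 140
3386 = 110100111010
→ ^ → 110110110110 = 3510
→ << 3 (mod 2^12) → 110110110000 = 3504
→ << 3 (mod 2^12) → 110110000000 = 3456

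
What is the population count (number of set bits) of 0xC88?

0xC88 = 110010001000
Count the 1s: 1 + 1 + 1 + 1 = 4

4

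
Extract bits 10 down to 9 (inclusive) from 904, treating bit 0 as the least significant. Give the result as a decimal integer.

1

v = 001110001000
Shift right by 9: 001
Mask low 2 bits: 01 = 1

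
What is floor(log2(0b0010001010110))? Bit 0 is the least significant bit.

10

0b0010001010110 = 10001010110
The topmost 1 is at position 10 (since 2^10 = 1024 ≤ 1110 < 2048).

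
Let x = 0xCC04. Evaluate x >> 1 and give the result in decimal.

26114

0xCC04 = 1100110000000100
shift right by 1 → 0110011000000010 = 26114
(equivalently, floor(52228 / 2))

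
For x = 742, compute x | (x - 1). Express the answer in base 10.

743

x = 1011100110 = 742
x - 1 = 1011100101
OR    = 1011100111 = 743
(x | (x - 1) sets all bits below the lowest set bit.)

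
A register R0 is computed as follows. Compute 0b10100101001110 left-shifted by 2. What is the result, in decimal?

x = 0010100101001110
shift left by 2 → 1010010100111000 = 42296
(equivalently, 10574 × 2^2 = 10574 × 4)

42296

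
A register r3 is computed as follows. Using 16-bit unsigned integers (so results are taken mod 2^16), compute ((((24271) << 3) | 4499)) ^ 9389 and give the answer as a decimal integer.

24271 = 0101111011001111
→ << 3 (mod 2^16) → 1111011001111000 = 63096
4499 = 0001000110010011
→ | → 1111011111111011 = 63483
9389 = 0010010010101101
→ ^ → 1101001101010110 = 54102

54102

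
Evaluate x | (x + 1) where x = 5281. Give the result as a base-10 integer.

x = 1010010100001 = 5281
x + 1 = 1010010100010
OR    = 1010010100011 = 5283
(x | (x + 1) sets the lowest cleared bit.)

5283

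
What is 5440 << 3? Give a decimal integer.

43520

5440 = 0001010101000000
shift left by 3 → 1010101000000000 = 43520
(equivalently, 5440 × 2^3 = 5440 × 8)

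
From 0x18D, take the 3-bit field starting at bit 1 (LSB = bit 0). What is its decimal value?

6

v = 0110001101
Shift right by 1: 011000110
Mask low 3 bits: 110 = 6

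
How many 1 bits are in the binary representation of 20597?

20597 = 101000001110101
Count the 1s: 1 + 1 + 1 + 1 + 1 + 1 + 1 = 7

7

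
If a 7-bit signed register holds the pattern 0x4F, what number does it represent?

pattern = 1001111 (MSB is 1 ⇒ negative)
Invert: 0110000, add 1 → 0110001 = 49, so the value is -49.
(Equivalently: 79 - 2^7 = 79 - 128 = -49.)

-49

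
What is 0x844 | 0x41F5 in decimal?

18933

0x844 = 000100001000100
0x41F5 = 100000111110101
 OR → 100100111110101 = 18933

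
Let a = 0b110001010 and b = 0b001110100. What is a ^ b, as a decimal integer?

510

a = 110001010
b = 001110100
XOR → 111111110 = 510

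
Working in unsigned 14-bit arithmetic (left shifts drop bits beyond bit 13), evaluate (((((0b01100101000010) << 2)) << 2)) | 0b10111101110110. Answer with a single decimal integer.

0b01100101000010 = 01100101000010
→ << 2 (mod 2^14) → 10010100001000 = 9480
→ << 2 (mod 2^14) → 01010000100000 = 5152
0b10111101110110 = 10111101110110
→ | → 11111101110110 = 16246

16246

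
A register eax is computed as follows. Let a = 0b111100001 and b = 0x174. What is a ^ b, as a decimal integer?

a = 111100001
0x174 = 101110100
XOR → 010010101 = 149

149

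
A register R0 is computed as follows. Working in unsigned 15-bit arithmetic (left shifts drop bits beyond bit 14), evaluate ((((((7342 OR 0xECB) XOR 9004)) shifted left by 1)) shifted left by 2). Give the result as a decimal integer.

28184

7342 = 001110010101110
0xECB = 000111011001011
→ OR → 001111011101111 = 7919
9004 = 010001100101100
→ XOR → 011110111000011 = 15811
→ shifted left by 1 (mod 2^15) → 111101110000110 = 31622
→ shifted left by 2 (mod 2^15) → 110111000011000 = 28184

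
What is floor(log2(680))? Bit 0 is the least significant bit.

9

680 = 1010101000
The topmost 1 is at position 9 (since 2^9 = 512 ≤ 680 < 1024).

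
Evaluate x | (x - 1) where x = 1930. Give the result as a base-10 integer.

x = 11110001010 = 1930
x - 1 = 11110001001
OR    = 11110001011 = 1931
(x | (x - 1) sets all bits below the lowest set bit.)

1931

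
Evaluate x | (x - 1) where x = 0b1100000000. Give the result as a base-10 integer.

1023

x = 1100000000 = 768
x - 1 = 1011111111
OR    = 1111111111 = 1023
(x | (x - 1) sets all bits below the lowest set bit.)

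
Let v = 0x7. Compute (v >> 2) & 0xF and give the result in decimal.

v = 00000000111
Shift right by 2: 000000001
Mask low 4 bits: 0001 = 1

1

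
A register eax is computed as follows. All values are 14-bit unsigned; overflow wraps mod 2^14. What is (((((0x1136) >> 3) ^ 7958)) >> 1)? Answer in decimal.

3736

0x1136 = 01000100110110
→ >> 3 → 00001000100110 = 550
7958 = 01111100010110
→ ^ → 01110100110000 = 7472
→ >> 1 → 00111010011000 = 3736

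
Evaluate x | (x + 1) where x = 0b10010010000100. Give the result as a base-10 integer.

9349

x = 10010010000100 = 9348
x + 1 = 10010010000101
OR    = 10010010000101 = 9349
(x | (x + 1) sets the lowest cleared bit.)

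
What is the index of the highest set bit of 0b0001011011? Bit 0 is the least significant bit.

6

0b0001011011 = 1011011
The topmost 1 is at position 6 (since 2^6 = 64 ≤ 91 < 128).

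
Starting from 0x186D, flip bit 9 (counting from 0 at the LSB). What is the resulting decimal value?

6765

x = 1100001101101
bit 9 is currently 0; toggle it via x ^ (1 << 9) = x ^ 512
→ 1101001101101 = 6765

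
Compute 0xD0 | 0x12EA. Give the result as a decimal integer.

0xD0 = 0000011010000
0x12EA = 1001011101010
 OR → 1001011111010 = 4858

4858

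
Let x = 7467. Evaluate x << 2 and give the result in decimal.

7467 = 001110100101011
shift left by 2 → 111010010101100 = 29868
(equivalently, 7467 × 2^2 = 7467 × 4)

29868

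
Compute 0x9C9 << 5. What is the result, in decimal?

80160

0x9C9 = 00000100111001001
shift left by 5 → 10011100100100000 = 80160
(equivalently, 2505 × 2^5 = 2505 × 32)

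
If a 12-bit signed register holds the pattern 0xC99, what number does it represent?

-871

pattern = 110010011001 (MSB is 1 ⇒ negative)
Invert: 001101100110, add 1 → 001101100111 = 871, so the value is -871.
(Equivalently: 3225 - 2^12 = 3225 - 4096 = -871.)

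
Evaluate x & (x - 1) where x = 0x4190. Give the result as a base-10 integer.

x = 100000110010000 = 16784
x - 1 = 100000110001111
AND   = 100000110000000 = 16768
(x & (x - 1) clears the lowest set bit of x.)

16768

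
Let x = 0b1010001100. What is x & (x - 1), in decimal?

648

x = 1010001100 = 652
x - 1 = 1010001011
AND   = 1010001000 = 648
(x & (x - 1) clears the lowest set bit of x.)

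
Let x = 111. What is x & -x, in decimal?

1

x = 1101111 = 111
-x (two's complement) = …0010001
AND   = 0000001 = 1
(x & -x isolates the lowest set bit of x.)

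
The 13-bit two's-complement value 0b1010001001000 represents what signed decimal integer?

-3000

pattern = 1010001001000 (MSB is 1 ⇒ negative)
Invert: 0101110110111, add 1 → 0101110111000 = 3000, so the value is -3000.
(Equivalently: 5192 - 2^13 = 5192 - 8192 = -3000.)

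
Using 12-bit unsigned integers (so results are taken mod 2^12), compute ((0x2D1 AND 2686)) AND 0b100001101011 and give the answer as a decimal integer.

0x2D1 = 001011010001
2686 = 101001111110
→ AND → 001001010000 = 592
0b100001101011 = 100001101011
→ AND → 000001000000 = 64

64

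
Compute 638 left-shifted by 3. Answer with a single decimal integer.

638 = 0001001111110
shift left by 3 → 1001111110000 = 5104
(equivalently, 638 × 2^3 = 638 × 8)

5104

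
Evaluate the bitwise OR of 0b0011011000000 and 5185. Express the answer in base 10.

5825

a = 0011011000000
5185 = 1010001000001
 OR → 1011011000001 = 5825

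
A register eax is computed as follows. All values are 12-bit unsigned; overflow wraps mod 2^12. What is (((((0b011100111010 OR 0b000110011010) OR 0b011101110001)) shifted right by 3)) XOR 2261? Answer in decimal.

0b011100111010 = 011100111010
0b000110011010 = 000110011010
→ OR → 011110111010 = 1978
0b011101110001 = 011101110001
→ OR → 011111111011 = 2043
→ shifted right by 3 → 000011111111 = 255
2261 = 100011010101
→ XOR → 100000101010 = 2090

2090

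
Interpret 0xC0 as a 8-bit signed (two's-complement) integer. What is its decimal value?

pattern = 11000000 (MSB is 1 ⇒ negative)
Invert: 00111111, add 1 → 01000000 = 64, so the value is -64.
(Equivalently: 192 - 2^8 = 192 - 256 = -64.)

-64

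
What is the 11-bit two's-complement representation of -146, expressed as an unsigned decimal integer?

1902

146 in 11 bits: 00010010010
Invert: 11101101101
Add 1:  11101101110 = 1902
(Check: 2^11 - 146 = 2048 - 146 = 1902.)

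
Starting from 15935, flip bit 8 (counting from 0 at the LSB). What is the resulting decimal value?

16191

x = 11111000111111
bit 8 is currently 0; toggle it via x ^ (1 << 8) = x ^ 256
→ 11111100111111 = 16191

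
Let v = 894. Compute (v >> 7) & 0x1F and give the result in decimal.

v = 0001101111110
Shift right by 7: 000110
Mask low 5 bits: 00110 = 6

6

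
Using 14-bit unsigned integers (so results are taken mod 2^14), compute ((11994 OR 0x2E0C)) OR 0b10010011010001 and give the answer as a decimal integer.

11994 = 10111011011010
0x2E0C = 10111000001100
→ OR → 10111011011110 = 11998
0b10010011010001 = 10010011010001
→ OR → 10111011011111 = 11999

11999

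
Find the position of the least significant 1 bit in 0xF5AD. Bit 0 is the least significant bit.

0xF5AD = 1111010110101101
Trailing zeros: 0, so the lowest set bit is bit 0 (value 1).

0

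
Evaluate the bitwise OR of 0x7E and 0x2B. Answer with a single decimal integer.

127

0x7E = 1111110
0x2B = 0101011
 OR → 1111111 = 127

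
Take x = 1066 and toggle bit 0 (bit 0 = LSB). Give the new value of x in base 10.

x = 010000101010
bit 0 is currently 0; toggle it via x ^ (1 << 0) = x ^ 1
→ 010000101011 = 1067

1067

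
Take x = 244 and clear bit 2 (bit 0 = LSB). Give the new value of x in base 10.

x = 011110100
bit 2 is currently 1; clear it via x & ~(1 << 2) = x & ~4
→ 011110000 = 240

240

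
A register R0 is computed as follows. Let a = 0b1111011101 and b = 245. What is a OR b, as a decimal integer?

a = 1111011101
245 = 0011110101
 OR → 1111111101 = 1021

1021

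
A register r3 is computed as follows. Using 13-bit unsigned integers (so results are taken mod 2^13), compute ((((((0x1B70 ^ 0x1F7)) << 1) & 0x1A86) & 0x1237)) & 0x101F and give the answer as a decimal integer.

0x1B70 = 1101101110000
0x1F7 = 0000111110111
→ ^ → 1101010000111 = 6791
→ << 1 (mod 2^13) → 1010100001110 = 5390
0x1A86 = 1101010000110
→ & → 1000000000110 = 4102
0x1237 = 1001000110111
→ & → 1000000000110 = 4102
0x101F = 1000000011111
→ & → 1000000000110 = 4102

4102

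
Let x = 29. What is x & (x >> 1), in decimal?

12

x = 11101 = 29
x>>1 = 01110
AND  = 01100 = 12
(x & (x >> 1) has a 1 wherever x has two consecutive 1 bits.)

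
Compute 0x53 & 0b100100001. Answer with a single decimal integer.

0x53 = 001010011
b = 100100001
AND → 000000001 = 1

1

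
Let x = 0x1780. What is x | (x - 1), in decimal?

x = 1011110000000 = 6016
x - 1 = 1011101111111
OR    = 1011111111111 = 6143
(x | (x - 1) sets all bits below the lowest set bit.)

6143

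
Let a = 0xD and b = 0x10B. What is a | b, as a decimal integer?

271

0xD = 000001101
0x10B = 100001011
 OR → 100001111 = 271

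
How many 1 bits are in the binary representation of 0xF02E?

8

0xF02E = 1111000000101110
Count the 1s: 1 + 1 + 1 + 1 + 1 + 1 + 1 + 1 = 8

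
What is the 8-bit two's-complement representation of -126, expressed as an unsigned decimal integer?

126 in 8 bits: 01111110
Invert: 10000001
Add 1:  10000010 = 130
(Check: 2^8 - 126 = 256 - 126 = 130.)

130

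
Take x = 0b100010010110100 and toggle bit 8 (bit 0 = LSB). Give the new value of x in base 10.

17844

x = 100010010110100
bit 8 is currently 0; toggle it via x ^ (1 << 8) = x ^ 256
→ 100010110110100 = 17844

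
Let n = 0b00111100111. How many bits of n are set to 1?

n = 111100111
Count the 1s: 1 + 1 + 1 + 1 + 1 + 1 + 1 = 7

7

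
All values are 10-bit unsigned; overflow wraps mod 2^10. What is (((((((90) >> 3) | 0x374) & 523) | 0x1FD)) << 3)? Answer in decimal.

90 = 0001011010
→ >> 3 → 0000001011 = 11
0x374 = 1101110100
→ | → 1101111111 = 895
523 = 1000001011
→ & → 1000001011 = 523
0x1FD = 0111111101
→ | → 1111111111 = 1023
→ << 3 (mod 2^10) → 1111111000 = 1016

1016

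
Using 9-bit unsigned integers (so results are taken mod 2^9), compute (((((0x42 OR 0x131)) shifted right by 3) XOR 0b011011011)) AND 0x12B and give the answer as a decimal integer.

33

0x42 = 001000010
0x131 = 100110001
→ OR → 101110011 = 371
→ shifted right by 3 → 000101110 = 46
0b011011011 = 011011011
→ XOR → 011110101 = 245
0x12B = 100101011
→ AND → 000100001 = 33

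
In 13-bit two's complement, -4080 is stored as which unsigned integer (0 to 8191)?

4080 in 13 bits: 0111111110000
Invert: 1000000001111
Add 1:  1000000010000 = 4112
(Check: 2^13 - 4080 = 8192 - 4080 = 4112.)

4112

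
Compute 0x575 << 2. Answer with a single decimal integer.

0x575 = 0010101110101
shift left by 2 → 1010111010100 = 5588
(equivalently, 1397 × 2^2 = 1397 × 4)

5588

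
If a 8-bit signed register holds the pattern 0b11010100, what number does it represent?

pattern = 11010100 (MSB is 1 ⇒ negative)
Invert: 00101011, add 1 → 00101100 = 44, so the value is -44.
(Equivalently: 212 - 2^8 = 212 - 256 = -44.)

-44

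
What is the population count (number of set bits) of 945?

6

945 = 1110110001
Count the 1s: 1 + 1 + 1 + 1 + 1 + 1 = 6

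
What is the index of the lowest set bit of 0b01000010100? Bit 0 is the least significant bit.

2

0b01000010100 = 1000010100
Trailing zeros: 2, so the lowest set bit is bit 2 (value 4).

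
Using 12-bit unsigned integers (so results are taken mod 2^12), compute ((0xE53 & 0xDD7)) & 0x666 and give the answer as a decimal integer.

1090

0xE53 = 111001010011
0xDD7 = 110111010111
→ & → 110001010011 = 3155
0x666 = 011001100110
→ & → 010001000010 = 1090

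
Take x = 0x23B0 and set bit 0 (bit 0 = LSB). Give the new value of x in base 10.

x = 10001110110000
bit 0 is currently 0; set it via x | (1 << 0) = x | 1
→ 10001110110001 = 9137

9137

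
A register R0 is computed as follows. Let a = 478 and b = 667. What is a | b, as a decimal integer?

478 = 0111011110
667 = 1010011011
 OR → 1111011111 = 991

991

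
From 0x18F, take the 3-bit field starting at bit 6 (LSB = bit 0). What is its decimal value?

6

v = 110001111
Shift right by 6: 110
Mask low 3 bits: 110 = 6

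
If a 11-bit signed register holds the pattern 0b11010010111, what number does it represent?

-361

pattern = 11010010111 (MSB is 1 ⇒ negative)
Invert: 00101101000, add 1 → 00101101001 = 361, so the value is -361.
(Equivalently: 1687 - 2^11 = 1687 - 2048 = -361.)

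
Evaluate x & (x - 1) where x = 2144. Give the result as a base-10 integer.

2112

x = 100001100000 = 2144
x - 1 = 100001011111
AND   = 100001000000 = 2112
(x & (x - 1) clears the lowest set bit of x.)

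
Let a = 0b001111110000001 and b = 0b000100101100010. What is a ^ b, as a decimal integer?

5859

a = 1111110000001
b = 0100101100010
XOR → 1011011100011 = 5859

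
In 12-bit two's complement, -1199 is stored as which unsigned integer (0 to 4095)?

1199 in 12 bits: 010010101111
Invert: 101101010000
Add 1:  101101010001 = 2897
(Check: 2^12 - 1199 = 4096 - 1199 = 2897.)

2897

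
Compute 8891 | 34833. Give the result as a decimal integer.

8891 = 0010001010111011
34833 = 1000100000010001
 OR → 1010101010111011 = 43707

43707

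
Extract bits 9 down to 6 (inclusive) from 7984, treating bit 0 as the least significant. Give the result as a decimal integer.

12

v = 1111100110000
Shift right by 6: 1111100
Mask low 4 bits: 1100 = 12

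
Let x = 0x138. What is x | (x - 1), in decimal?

x = 100111000 = 312
x - 1 = 100110111
OR    = 100111111 = 319
(x | (x - 1) sets all bits below the lowest set bit.)

319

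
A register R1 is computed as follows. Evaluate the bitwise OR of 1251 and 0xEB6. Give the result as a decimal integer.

3831

1251 = 010011100011
0xEB6 = 111010110110
 OR → 111011110111 = 3831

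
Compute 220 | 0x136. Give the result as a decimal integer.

220 = 011011100
0x136 = 100110110
 OR → 111111110 = 510

510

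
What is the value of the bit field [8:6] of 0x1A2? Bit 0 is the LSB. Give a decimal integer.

v = 110100010
Shift right by 6: 110
Mask low 3 bits: 110 = 6

6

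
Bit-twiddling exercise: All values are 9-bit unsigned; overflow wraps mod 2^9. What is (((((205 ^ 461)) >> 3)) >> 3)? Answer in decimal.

4

205 = 011001101
461 = 111001101
→ ^ → 100000000 = 256
→ >> 3 → 000100000 = 32
→ >> 3 → 000000100 = 4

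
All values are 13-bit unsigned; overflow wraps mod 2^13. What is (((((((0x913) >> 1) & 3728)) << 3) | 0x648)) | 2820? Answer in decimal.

0x913 = 0100100010011
→ >> 1 → 0010010001001 = 1161
3728 = 0111010010000
→ & → 0010010000000 = 1152
→ << 3 (mod 2^13) → 0010000000000 = 1024
0x648 = 0011001001000
→ | → 0011001001000 = 1608
2820 = 0101100000100
→ | → 0111101001100 = 3916

3916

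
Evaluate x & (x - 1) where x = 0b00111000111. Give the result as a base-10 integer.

x = 111000111 = 455
x - 1 = 111000110
AND   = 111000110 = 454
(x & (x - 1) clears the lowest set bit of x.)

454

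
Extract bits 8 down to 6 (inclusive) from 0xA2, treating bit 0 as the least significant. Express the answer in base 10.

2

v = 0010100010
Shift right by 6: 0010
Mask low 3 bits: 010 = 2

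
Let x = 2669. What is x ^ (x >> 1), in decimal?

3931

x = 101001101101 = 2669
x>>1 = 010100110110
XOR  = 111101011011 = 3931
(x ^ (x >> 1) gives the standard binary-reflected Gray code of x.)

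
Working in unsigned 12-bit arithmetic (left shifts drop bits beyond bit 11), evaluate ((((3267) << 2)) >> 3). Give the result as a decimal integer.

97

3267 = 110011000011
→ << 2 (mod 2^12) → 001100001100 = 780
→ >> 3 → 000001100001 = 97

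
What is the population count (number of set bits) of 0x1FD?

0x1FD = 111111101
Count the 1s: 1 + 1 + 1 + 1 + 1 + 1 + 1 + 1 = 8

8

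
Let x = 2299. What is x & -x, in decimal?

1

x = 100011111011 = 2299
-x (two's complement) = …011100000101
AND   = 000000000001 = 1
(x & -x isolates the lowest set bit of x.)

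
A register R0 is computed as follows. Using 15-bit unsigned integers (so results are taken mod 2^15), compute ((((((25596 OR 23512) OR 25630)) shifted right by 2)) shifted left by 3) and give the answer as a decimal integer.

32760

25596 = 110001111111100
23512 = 101101111011000
→ OR → 111101111111100 = 31740
25630 = 110010000011110
→ OR → 111111111111110 = 32766
→ shifted right by 2 → 001111111111111 = 8191
→ shifted left by 3 (mod 2^15) → 111111111111000 = 32760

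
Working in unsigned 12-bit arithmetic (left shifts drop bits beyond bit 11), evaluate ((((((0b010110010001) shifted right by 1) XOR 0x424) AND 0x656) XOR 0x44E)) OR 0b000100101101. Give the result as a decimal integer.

815

0b010110010001 = 010110010001
→ shifted right by 1 → 001011001000 = 712
0x424 = 010000100100
→ XOR → 011011101100 = 1772
0x656 = 011001010110
→ AND → 011001000100 = 1604
0x44E = 010001001110
→ XOR → 001000001010 = 522
0b000100101101 = 000100101101
→ OR → 001100101111 = 815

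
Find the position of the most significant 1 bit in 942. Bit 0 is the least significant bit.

9

942 = 1110101110
The topmost 1 is at position 9 (since 2^9 = 512 ≤ 942 < 1024).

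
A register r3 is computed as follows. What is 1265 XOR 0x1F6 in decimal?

1287

1265 = 10011110001
0x1F6 = 00111110110
XOR → 10100000111 = 1287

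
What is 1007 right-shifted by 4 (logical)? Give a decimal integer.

1007 = 1111101111
shift right by 4 → 0000111110 = 62
(equivalently, floor(1007 / 16))

62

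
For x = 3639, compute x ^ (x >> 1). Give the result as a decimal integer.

x = 111000110111 = 3639
x>>1 = 011100011011
XOR  = 100100101100 = 2348
(x ^ (x >> 1) gives the standard binary-reflected Gray code of x.)

2348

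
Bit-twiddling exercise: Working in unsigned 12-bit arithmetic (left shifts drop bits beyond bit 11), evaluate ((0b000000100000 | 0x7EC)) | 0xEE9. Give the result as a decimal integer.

4077

0b000000100000 = 000000100000
0x7EC = 011111101100
→ | → 011111101100 = 2028
0xEE9 = 111011101001
→ | → 111111101101 = 4077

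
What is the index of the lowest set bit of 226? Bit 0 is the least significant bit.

1

226 = 11100010
Trailing zeros: 1, so the lowest set bit is bit 1 (value 2).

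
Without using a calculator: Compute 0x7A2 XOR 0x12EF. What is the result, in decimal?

0x7A2 = 0011110100010
0x12EF = 1001011101111
XOR → 1010101001101 = 5453

5453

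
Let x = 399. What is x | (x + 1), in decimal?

415

x = 110001111 = 399
x + 1 = 110010000
OR    = 110011111 = 415
(x | (x + 1) sets the lowest cleared bit.)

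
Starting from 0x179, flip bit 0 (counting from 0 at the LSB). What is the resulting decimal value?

x = 101111001
bit 0 is currently 1; toggle it via x ^ (1 << 0) = x ^ 1
→ 101111000 = 376

376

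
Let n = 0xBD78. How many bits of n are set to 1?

10

0xBD78 = 1011110101111000
Count the 1s: 1 + 1 + 1 + 1 + 1 + 1 + 1 + 1 + 1 + 1 = 10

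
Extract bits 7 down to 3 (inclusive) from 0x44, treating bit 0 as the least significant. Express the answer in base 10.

8

v = 001000100
Shift right by 3: 001000
Mask low 5 bits: 01000 = 8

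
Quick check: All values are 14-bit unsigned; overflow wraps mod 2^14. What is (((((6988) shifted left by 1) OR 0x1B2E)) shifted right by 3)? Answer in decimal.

2039

6988 = 01101101001100
→ shifted left by 1 (mod 2^14) → 11011010011000 = 13976
0x1B2E = 01101100101110
→ OR → 11111110111110 = 16318
→ shifted right by 3 → 00011111110111 = 2039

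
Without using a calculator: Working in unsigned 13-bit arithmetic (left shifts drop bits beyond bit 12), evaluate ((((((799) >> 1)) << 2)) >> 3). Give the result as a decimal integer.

799 = 0001100011111
→ >> 1 → 0000110001111 = 399
→ << 2 (mod 2^13) → 0011000111100 = 1596
→ >> 3 → 0000011000111 = 199

199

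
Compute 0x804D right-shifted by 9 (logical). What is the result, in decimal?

64

0x804D = 1000000001001101
shift right by 9 → 0000000001000000 = 64
(equivalently, floor(32845 / 512))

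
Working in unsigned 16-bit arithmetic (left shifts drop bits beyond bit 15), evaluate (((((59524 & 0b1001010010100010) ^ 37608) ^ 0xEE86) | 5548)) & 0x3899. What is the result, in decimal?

59524 = 1110100010000100
0b1001010010100010 = 1001010010100010
→ & → 1000000010000000 = 32896
37608 = 1001001011101000
→ ^ → 0001001001101000 = 4712
0xEE86 = 1110111010000110
→ ^ → 1111110011101110 = 64750
5548 = 0001010110101100
→ | → 1111110111101110 = 65006
0x3899 = 0011100010011001
→ & → 0011100010001000 = 14472

14472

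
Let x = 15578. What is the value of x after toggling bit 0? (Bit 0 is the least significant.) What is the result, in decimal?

x = 011110011011010
bit 0 is currently 0; toggle it via x ^ (1 << 0) = x ^ 1
→ 011110011011011 = 15579

15579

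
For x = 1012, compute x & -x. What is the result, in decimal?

x = 1111110100 = 1012
-x (two's complement) = …0000001100
AND   = 0000000100 = 4
(x & -x isolates the lowest set bit of x.)

4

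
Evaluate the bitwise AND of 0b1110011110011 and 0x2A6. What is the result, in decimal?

162

a = 1110011110011
0x2A6 = 0001010100110
AND → 0000010100010 = 162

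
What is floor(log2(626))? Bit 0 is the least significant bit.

9

626 = 1001110010
The topmost 1 is at position 9 (since 2^9 = 512 ≤ 626 < 1024).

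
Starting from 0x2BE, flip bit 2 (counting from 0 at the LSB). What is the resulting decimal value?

698

x = 001010111110
bit 2 is currently 1; toggle it via x ^ (1 << 2) = x ^ 4
→ 001010111010 = 698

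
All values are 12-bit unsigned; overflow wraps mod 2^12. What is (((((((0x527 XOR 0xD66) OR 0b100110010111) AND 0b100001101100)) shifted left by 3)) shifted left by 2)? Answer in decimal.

2176

0x527 = 010100100111
0xD66 = 110101100110
→ XOR → 100001000001 = 2113
0b100110010111 = 100110010111
→ OR → 100111010111 = 2519
0b100001101100 = 100001101100
→ AND → 100001000100 = 2116
→ shifted left by 3 (mod 2^12) → 001000100000 = 544
→ shifted left by 2 (mod 2^12) → 100010000000 = 2176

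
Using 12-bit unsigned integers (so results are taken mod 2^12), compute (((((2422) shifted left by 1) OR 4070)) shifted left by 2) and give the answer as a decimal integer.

4024

2422 = 100101110110
→ shifted left by 1 (mod 2^12) → 001011101100 = 748
4070 = 111111100110
→ OR → 111111101110 = 4078
→ shifted left by 2 (mod 2^12) → 111110111000 = 4024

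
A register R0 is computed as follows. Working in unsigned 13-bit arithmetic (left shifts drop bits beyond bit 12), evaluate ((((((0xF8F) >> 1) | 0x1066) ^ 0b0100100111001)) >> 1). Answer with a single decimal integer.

0xF8F = 0111110001111
→ >> 1 → 0011111000111 = 1991
0x1066 = 1000001100110
→ | → 1011111100111 = 6119
0b0100100111001 = 0100100111001
→ ^ → 1111011011110 = 7902
→ >> 1 → 0111101101111 = 3951

3951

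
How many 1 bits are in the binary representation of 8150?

10

8150 = 1111111010110
Count the 1s: 1 + 1 + 1 + 1 + 1 + 1 + 1 + 1 + 1 + 1 = 10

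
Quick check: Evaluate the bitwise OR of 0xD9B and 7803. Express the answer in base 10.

0xD9B = 0110110011011
7803 = 1111001111011
 OR → 1111111111011 = 8187

8187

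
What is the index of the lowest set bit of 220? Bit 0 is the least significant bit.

220 = 11011100
Trailing zeros: 2, so the lowest set bit is bit 2 (value 4).

2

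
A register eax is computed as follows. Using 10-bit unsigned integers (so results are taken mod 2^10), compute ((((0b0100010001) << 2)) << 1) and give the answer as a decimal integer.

136

0b0100010001 = 0100010001
→ << 2 (mod 2^10) → 0001000100 = 68
→ << 1 (mod 2^10) → 0010001000 = 136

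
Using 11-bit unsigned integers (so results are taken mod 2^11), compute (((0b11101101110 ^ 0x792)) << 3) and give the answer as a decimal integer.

0b11101101110 = 11101101110
0x792 = 11110010010
→ ^ → 00011111100 = 252
→ << 3 (mod 2^11) → 11111100000 = 2016

2016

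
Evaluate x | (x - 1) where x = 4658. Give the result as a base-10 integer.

4659

x = 1001000110010 = 4658
x - 1 = 1001000110001
OR    = 1001000110011 = 4659
(x | (x - 1) sets all bits below the lowest set bit.)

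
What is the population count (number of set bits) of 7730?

7

7730 = 1111000110010
Count the 1s: 1 + 1 + 1 + 1 + 1 + 1 + 1 = 7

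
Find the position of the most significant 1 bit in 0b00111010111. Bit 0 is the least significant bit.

8

0b00111010111 = 111010111
The topmost 1 is at position 8 (since 2^8 = 256 ≤ 471 < 512).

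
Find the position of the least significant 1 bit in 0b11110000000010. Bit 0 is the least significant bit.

0b11110000000010 = 11110000000010
Trailing zeros: 1, so the lowest set bit is bit 1 (value 2).

1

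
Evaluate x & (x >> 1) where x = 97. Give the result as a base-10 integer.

x = 1100001 = 97
x>>1 = 0110000
AND  = 0100000 = 32
(x & (x >> 1) has a 1 wherever x has two consecutive 1 bits.)

32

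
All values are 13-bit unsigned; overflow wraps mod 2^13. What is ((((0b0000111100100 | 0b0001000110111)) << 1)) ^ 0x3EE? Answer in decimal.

0b0000111100100 = 0000111100100
0b0001000110111 = 0001000110111
→ | → 0001111110111 = 1015
→ << 1 (mod 2^13) → 0011111101110 = 2030
0x3EE = 0001111101110
→ ^ → 0010000000000 = 1024

1024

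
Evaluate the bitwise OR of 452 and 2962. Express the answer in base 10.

452 = 000111000100
2962 = 101110010010
 OR → 101111010110 = 3030

3030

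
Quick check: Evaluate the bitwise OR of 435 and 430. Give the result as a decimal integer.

447

435 = 110110011
430 = 110101110
 OR → 110111111 = 447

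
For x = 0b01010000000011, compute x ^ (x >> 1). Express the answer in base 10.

x = 1010000000011 = 5123
x>>1 = 0101000000001
XOR  = 1111000000010 = 7682
(x ^ (x >> 1) gives the standard binary-reflected Gray code of x.)

7682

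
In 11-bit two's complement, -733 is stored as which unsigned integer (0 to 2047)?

733 in 11 bits: 01011011101
Invert: 10100100010
Add 1:  10100100011 = 1315
(Check: 2^11 - 733 = 2048 - 733 = 1315.)

1315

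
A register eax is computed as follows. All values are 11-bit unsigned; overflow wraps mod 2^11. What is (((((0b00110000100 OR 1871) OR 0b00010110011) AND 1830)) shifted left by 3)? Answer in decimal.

304

0b00110000100 = 00110000100
1871 = 11101001111
→ OR → 11111001111 = 1999
0b00010110011 = 00010110011
→ OR → 11111111111 = 2047
1830 = 11100100110
→ AND → 11100100110 = 1830
→ shifted left by 3 (mod 2^11) → 00100110000 = 304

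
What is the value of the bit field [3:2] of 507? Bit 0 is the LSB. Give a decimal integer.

2

v = 111111011
Shift right by 2: 1111110
Mask low 2 bits: 10 = 2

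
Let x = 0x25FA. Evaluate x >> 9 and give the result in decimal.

18

0x25FA = 10010111111010
shift right by 9 → 00000000010010 = 18
(equivalently, floor(9722 / 512))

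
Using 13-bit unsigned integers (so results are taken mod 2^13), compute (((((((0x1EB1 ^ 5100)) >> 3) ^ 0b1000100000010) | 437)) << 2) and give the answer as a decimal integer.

1780

0x1EB1 = 1111010110001
5100 = 1001111101100
→ ^ → 0110101011101 = 3421
→ >> 3 → 0000110101011 = 427
0b1000100000010 = 1000100000010
→ ^ → 1000010101001 = 4265
437 = 0000110110101
→ | → 1000110111101 = 4541
→ << 2 (mod 2^13) → 0011011110100 = 1780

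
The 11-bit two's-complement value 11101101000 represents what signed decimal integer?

pattern = 11101101000 (MSB is 1 ⇒ negative)
Invert: 00010010111, add 1 → 00010011000 = 152, so the value is -152.
(Equivalently: 1896 - 2^11 = 1896 - 2048 = -152.)

-152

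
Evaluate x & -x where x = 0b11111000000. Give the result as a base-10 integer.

64

x = 11111000000 = 1984
-x (two's complement) = …00001000000
AND   = 00001000000 = 64
(x & -x isolates the lowest set bit of x.)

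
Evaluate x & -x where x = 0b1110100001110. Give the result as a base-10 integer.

2

x = 1110100001110 = 7438
-x (two's complement) = …0001011110010
AND   = 0000000000010 = 2
(x & -x isolates the lowest set bit of x.)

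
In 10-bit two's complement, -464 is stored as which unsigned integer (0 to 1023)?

560

464 in 10 bits: 0111010000
Invert: 1000101111
Add 1:  1000110000 = 560
(Check: 2^10 - 464 = 1024 - 464 = 560.)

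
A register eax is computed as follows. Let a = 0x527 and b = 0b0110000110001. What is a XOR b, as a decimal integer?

0x527 = 010100100111
b = 110000110001
XOR → 100100010110 = 2326

2326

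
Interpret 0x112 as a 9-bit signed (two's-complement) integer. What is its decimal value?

-238

pattern = 100010010 (MSB is 1 ⇒ negative)
Invert: 011101101, add 1 → 011101110 = 238, so the value is -238.
(Equivalently: 274 - 2^9 = 274 - 512 = -238.)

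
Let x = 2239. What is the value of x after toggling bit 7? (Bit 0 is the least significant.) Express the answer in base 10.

x = 100010111111
bit 7 is currently 1; toggle it via x ^ (1 << 7) = x ^ 128
→ 100000111111 = 2111

2111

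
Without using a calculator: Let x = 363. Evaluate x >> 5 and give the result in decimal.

11

363 = 101101011
shift right by 5 → 000001011 = 11
(equivalently, floor(363 / 32))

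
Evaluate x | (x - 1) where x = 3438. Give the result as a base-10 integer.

3439

x = 110101101110 = 3438
x - 1 = 110101101101
OR    = 110101101111 = 3439
(x | (x - 1) sets all bits below the lowest set bit.)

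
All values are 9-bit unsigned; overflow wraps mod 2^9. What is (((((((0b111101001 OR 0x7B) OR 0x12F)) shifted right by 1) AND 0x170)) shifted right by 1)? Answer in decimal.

56

0b111101001 = 111101001
0x7B = 001111011
→ OR → 111111011 = 507
0x12F = 100101111
→ OR → 111111111 = 511
→ shifted right by 1 → 011111111 = 255
0x170 = 101110000
→ AND → 001110000 = 112
→ shifted right by 1 → 000111000 = 56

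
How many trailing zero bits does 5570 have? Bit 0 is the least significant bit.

5570 = 1010111000010
Trailing zeros: 1, so the lowest set bit is bit 1 (value 2).

1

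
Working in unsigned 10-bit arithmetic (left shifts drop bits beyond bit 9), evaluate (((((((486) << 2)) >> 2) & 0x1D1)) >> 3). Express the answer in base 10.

486 = 0111100110
→ << 2 (mod 2^10) → 1110011000 = 920
→ >> 2 → 0011100110 = 230
0x1D1 = 0111010001
→ & → 0011000000 = 192
→ >> 3 → 0000011000 = 24

24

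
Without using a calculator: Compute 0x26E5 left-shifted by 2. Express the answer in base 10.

39828

0x26E5 = 0010011011100101
shift left by 2 → 1001101110010100 = 39828
(equivalently, 9957 × 2^2 = 9957 × 4)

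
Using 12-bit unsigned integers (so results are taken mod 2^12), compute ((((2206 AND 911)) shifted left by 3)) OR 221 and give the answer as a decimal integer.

1277

2206 = 100010011110
911 = 001110001111
→ AND → 000010001110 = 142
→ shifted left by 3 (mod 2^12) → 010001110000 = 1136
221 = 000011011101
→ OR → 010011111101 = 1277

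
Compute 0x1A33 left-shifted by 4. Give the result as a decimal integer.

0x1A33 = 00001101000110011
shift left by 4 → 11010001100110000 = 107312
(equivalently, 6707 × 2^4 = 6707 × 16)

107312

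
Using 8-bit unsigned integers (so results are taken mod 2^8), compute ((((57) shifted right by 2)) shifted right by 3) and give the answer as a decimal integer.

1

57 = 00111001
→ shifted right by 2 → 00001110 = 14
→ shifted right by 3 → 00000001 = 1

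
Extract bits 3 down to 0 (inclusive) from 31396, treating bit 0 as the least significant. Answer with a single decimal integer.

v = 111101010100100
Shift right by 0: 111101010100100
Mask low 4 bits: 0100 = 4

4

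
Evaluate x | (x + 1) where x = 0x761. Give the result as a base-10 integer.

1891

x = 11101100001 = 1889
x + 1 = 11101100010
OR    = 11101100011 = 1891
(x | (x + 1) sets the lowest cleared bit.)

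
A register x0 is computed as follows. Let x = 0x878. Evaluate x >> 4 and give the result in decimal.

135

0x878 = 100001111000
shift right by 4 → 000010000111 = 135
(equivalently, floor(2168 / 16))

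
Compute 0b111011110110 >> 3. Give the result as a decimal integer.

x = 111011110110
shift right by 3 → 000111011110 = 478
(equivalently, floor(3830 / 8))

478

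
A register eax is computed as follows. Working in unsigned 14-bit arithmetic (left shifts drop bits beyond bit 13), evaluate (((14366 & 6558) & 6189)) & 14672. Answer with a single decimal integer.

6144

14366 = 11100000011110
6558 = 01100110011110
→ & → 01100000011110 = 6174
6189 = 01100000101101
→ & → 01100000001100 = 6156
14672 = 11100101010000
→ & → 01100000000000 = 6144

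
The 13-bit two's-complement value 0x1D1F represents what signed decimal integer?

pattern = 1110100011111 (MSB is 1 ⇒ negative)
Invert: 0001011100000, add 1 → 0001011100001 = 737, so the value is -737.
(Equivalently: 7455 - 2^13 = 7455 - 8192 = -737.)

-737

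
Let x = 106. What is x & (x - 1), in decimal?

x = 1101010 = 106
x - 1 = 1101001
AND   = 1101000 = 104
(x & (x - 1) clears the lowest set bit of x.)

104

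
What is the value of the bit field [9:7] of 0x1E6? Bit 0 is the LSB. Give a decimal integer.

3

v = 00111100110
Shift right by 7: 0011
Mask low 3 bits: 011 = 3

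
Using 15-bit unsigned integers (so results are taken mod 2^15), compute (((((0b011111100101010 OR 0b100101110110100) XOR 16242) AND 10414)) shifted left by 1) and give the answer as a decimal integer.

0b011111100101010 = 011111100101010
0b100101110110100 = 100101110110100
→ OR → 111111110111110 = 32702
16242 = 011111101110010
→ XOR → 100000011001100 = 16588
10414 = 010100010101110
→ AND → 000000010001100 = 140
→ shifted left by 1 (mod 2^15) → 000000100011000 = 280

280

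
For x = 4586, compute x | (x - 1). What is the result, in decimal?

4587

x = 1000111101010 = 4586
x - 1 = 1000111101001
OR    = 1000111101011 = 4587
(x | (x - 1) sets all bits below the lowest set bit.)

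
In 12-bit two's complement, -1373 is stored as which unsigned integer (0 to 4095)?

1373 in 12 bits: 010101011101
Invert: 101010100010
Add 1:  101010100011 = 2723
(Check: 2^12 - 1373 = 4096 - 1373 = 2723.)

2723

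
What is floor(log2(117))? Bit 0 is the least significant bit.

117 = 1110101
The topmost 1 is at position 6 (since 2^6 = 64 ≤ 117 < 128).

6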